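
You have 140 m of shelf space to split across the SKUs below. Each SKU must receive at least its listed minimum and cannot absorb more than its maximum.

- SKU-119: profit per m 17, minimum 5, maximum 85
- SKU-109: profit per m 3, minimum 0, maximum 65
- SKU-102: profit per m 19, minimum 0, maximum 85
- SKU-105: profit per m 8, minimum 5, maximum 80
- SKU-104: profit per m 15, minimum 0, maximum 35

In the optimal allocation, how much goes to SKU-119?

Meeting every minimum uses 5+0+0+5+0 = 10 m, leaving 130.
Order the SKUs by profit per m: SKU-102 19 > SKU-119 17 > SKU-104 15 > SKU-105 8 > SKU-109 3.
Give SKU-102 85 more to hit its cap of 85 — 45 left.
SKU-119: +45 (room for 80) → 50. Pool exhausted.

50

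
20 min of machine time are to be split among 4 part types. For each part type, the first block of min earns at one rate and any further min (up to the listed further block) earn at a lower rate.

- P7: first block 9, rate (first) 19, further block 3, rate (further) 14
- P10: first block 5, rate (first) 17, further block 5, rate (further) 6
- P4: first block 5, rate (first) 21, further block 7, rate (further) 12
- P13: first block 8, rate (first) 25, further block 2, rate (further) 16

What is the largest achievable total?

438

Treat each block as its own option and order by rate: P13/tier1 25 > P4/tier1 21 > P7/tier1 19 > P10/tier1 17 > P13/tier2 16 > P7/tier2 14 > P4/tier2 12 > P10/tier2 6.
P13/tier1 (25): +8 → 12 left.
P4 tier1 at 21: fill all 5 → 7 left.
P7/tier1: +7 of 9 at 19; pool empty.
Total = 25×8 + 21×5 + 19×7 = 438.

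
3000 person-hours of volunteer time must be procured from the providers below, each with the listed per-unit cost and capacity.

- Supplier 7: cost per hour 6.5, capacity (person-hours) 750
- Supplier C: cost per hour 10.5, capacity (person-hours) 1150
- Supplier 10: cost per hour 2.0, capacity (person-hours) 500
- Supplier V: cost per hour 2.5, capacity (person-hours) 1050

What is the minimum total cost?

15850

Use providers in increasing cost order.
Supplier 10 at 2.0: take all 500 person-hours → 2500 still needed.
Supplier V (2.5): use full 1050 → 1450 person-hours to go.
Supplier 7 at 6.5: take all 750 person-hours → 700 still needed.
Supplier C (10.5): take the remaining 700 → done.
Cost = 500×2.0 + 1050×2.5 + 750×6.5 + 700×10.5 = 15850.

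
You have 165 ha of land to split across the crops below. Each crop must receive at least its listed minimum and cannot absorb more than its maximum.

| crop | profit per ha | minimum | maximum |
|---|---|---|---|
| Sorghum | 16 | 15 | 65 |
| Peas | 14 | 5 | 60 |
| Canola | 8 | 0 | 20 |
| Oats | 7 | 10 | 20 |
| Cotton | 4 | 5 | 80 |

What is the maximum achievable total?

Meeting every minimum uses 15+5+0+10+5 = 35 ha, leaving 130.
Rank by profit per ha: Sorghum 16 > Peas 14 > Canola 8 > Oats 7 > Cotton 4.
Sorghum: +50 to 65 (cap) ; 80 left.
Give Peas 55 more to hit its cap of 60 ; 25 left.
Canola: +20 to 20 (cap) ; 5 left.
Oats has room for 10 more but only 5 remain, so it gets 15.
Total = 16×65 + 14×60 + 8×20 + 7×15 + 4×5 = 2165.

2165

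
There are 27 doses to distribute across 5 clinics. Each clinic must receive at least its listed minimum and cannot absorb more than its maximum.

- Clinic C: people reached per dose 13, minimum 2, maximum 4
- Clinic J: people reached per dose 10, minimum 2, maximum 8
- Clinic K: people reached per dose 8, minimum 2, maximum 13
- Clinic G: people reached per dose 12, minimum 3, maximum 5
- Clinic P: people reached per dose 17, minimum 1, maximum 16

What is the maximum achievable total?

396

Meeting every minimum uses 2+2+2+3+1 = 10 doses, leaving 17.
Order the clinics by people reached per dose: Clinic P 17 > Clinic C 13 > Clinic G 12 > Clinic J 10 > Clinic K 8.
Clinic P takes 15 more to reach its cap of 16 — 2 left.
Clinic C: +2 to 4 (cap) — 0 left.
Total = 13×4 + 10×2 + 8×2 + 12×3 + 17×16 = 396.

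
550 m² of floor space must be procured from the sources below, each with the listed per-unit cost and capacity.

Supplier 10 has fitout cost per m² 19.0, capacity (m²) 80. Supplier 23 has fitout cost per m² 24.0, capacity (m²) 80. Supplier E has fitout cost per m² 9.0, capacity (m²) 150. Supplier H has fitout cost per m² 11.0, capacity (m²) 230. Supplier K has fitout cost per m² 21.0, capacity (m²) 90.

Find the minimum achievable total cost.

Use sources in increasing cost order.
Supplier E (9.0): use full 150 ; 400 m² to go.
Supplier H at 11.0: take all 230 m² ; 170 still needed.
Supplier 10 (19.0): use full 80 ; 90 m² to go.
Supplier K at 21.0: take all 90 m² ; 0 still needed.
Supplier 23: unused.
Cost = 150×9.0 + 230×11.0 + 80×19.0 + 90×21.0 = 7290.

7290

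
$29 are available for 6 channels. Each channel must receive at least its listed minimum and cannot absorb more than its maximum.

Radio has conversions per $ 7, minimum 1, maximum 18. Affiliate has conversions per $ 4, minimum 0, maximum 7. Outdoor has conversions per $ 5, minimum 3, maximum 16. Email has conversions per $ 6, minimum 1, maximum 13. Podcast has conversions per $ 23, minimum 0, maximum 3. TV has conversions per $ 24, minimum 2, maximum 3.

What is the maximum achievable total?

294

Meeting every minimum uses 1+0+3+1+0+2 = 7 $, leaving 22.
Order the channels by conversions per $: TV 24 > Podcast 23 > Radio 7 > Email 6 > Outdoor 5 > Affiliate 4.
TV: +1 to 3 (cap) — 21 left.
Podcast takes 3 more to reach its cap of 3 — 18 left.
Radio: +17 to 18 (cap) — 1 left.
Email has room for 12 more but only 1 remain, so it gets 2.
Total = 7×18 + 5×3 + 6×2 + 23×3 + 24×3 = 294.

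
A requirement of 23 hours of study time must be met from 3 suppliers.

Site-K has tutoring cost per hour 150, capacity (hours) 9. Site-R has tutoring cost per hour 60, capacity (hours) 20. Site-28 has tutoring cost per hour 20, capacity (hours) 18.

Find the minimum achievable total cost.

660

Cheapest first:
Site-28 (20): use full 18 — 5 hours to go.
Site-R (60): take the remaining 5 — done.
Site-K: unused.
Cost = 18×20 + 5×60 = 660.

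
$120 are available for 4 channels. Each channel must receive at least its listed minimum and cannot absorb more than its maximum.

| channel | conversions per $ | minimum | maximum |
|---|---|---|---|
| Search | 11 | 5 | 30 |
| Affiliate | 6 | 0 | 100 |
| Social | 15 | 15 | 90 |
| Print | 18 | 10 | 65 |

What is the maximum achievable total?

Meeting every minimum uses 5+0+15+10 = 30 $, leaving 90.
Rank by conversions per $: Print 18 > Social 15 > Search 11 > Affiliate 6.
Print takes 55 more to reach its cap of 65 → 35 left.
Only 35 left; Social takes them to reach 50.
Total = 11×5 + 15×50 + 18×65 = 1975.

1975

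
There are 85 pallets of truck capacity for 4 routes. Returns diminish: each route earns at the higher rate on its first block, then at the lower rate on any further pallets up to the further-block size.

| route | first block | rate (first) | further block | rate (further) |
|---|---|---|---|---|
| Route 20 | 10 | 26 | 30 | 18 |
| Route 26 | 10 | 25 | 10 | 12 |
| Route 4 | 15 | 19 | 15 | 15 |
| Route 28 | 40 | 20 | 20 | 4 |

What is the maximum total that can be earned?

Rank every tier by rate: Route 20/T1 26 > Route 26/T1 25 > Route 28/T1 20 > Route 4/T1 19 > Route 20/T2 18 > Route 4/T2 15 > Route 26/T2 12 > Route 28/T2 4.
Fill Route 20 T1 block (10 at 26) — 75 left.
Route 26/T1 (25): +10 — 65 left.
Route 28/T1 (20): +40 — 25 left.
Route 4 T1 at 19: fill all 15 — 10 left.
10 remain; put them into Route 20 T2 at 18.
Total = 26×10 + 25×10 + 20×40 + 19×15 + 18×10 = 1775.

1775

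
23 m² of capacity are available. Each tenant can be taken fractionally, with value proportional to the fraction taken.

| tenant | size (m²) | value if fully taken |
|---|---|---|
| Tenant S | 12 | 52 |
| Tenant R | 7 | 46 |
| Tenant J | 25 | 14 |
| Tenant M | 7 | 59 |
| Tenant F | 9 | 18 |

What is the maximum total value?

144

Sort by value density: Tenant M 59/7≈8.43, Tenant R 46/7≈6.57, Tenant S 52/12≈4.33, Tenant F 18/9≈2, Tenant J 14/25≈0.56.
Take all of Tenant M (7 m², value 59) → 16 m² left.
All 7 m² of Tenant R fit (value 46) → 9 remain.
Only 9 m² remain; take 9/12 of Tenant S for value 52×9/12 = 39.
Total value = 144.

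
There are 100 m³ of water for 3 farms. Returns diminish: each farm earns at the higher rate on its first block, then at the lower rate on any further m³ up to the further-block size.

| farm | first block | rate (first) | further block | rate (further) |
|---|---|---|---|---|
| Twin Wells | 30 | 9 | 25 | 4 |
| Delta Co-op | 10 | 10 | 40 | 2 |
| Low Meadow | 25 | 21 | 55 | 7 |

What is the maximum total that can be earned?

Rank every tier by rate: Low Meadow/tier1 21 > Delta Co-op/tier1 10 > Twin Wells/tier1 9 > Low Meadow/tier2 7 > Twin Wells/tier2 4 > Delta Co-op/tier2 2.
Low Meadow tier1 at 21: fill all 25 → 75 left.
Fill Delta Co-op tier1 block (10 at 10) → 65 left.
Twin Wells tier1 at 9: fill all 30 → 35 left.
Low Meadow tier2 at 7: only 35 left, fill 35.
Total = 21×25 + 10×10 + 9×30 + 7×35 = 1140.

1140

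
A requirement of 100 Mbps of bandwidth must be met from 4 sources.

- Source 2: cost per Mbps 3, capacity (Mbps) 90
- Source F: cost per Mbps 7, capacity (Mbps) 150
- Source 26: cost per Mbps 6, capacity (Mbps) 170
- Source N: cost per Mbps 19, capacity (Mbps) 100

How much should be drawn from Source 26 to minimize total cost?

10

Use sources in increasing cost order.
Take 90 from Source 2 at 3 → need 10 more.
Source 26 (6): take the remaining 10 → done.
Source F, Source N: unused.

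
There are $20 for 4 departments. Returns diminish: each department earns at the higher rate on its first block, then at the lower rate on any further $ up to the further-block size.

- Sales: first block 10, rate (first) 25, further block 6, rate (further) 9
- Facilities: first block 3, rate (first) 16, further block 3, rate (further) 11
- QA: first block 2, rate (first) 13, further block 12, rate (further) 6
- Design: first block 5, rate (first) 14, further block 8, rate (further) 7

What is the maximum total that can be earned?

394

Rank every tier by rate: Sales/T1 25 > Facilities/T1 16 > Design/T1 14 > QA/T1 13 > Facilities/T2 11 > Sales/T2 9 > Design/T2 7 > QA/T2 6.
Sales T1 at 25: fill all 10 ; 10 left.
Facilities T1 at 16: fill all 3 ; 7 left.
Fill Design T1 block (5 at 14) ; 2 left.
QA T1 at 13: fill all 2 ; 0 left.
Total = 25×10 + 16×3 + 14×5 + 13×2 = 394.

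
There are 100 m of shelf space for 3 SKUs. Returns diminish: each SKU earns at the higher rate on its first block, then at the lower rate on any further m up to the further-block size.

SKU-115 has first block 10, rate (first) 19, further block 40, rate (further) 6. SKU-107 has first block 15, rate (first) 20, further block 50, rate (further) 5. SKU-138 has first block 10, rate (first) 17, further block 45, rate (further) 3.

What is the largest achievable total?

Treat each block as its own option and order by rate: SKU-107/first 20 > SKU-115/first 19 > SKU-138/first 17 > SKU-115/second 6 > SKU-107/second 5 > SKU-138/second 3.
SKU-107/first (20): +15 — 85 left.
SKU-115 first at 19: fill all 10 — 75 left.
SKU-138/first (17): +10 — 65 left.
SKU-115/second (6): +40 — 25 left.
SKU-107 second at 5: only 25 left, fill 25.
Total = 20×15 + 19×10 + 17×10 + 6×40 + 5×25 = 1025.

1025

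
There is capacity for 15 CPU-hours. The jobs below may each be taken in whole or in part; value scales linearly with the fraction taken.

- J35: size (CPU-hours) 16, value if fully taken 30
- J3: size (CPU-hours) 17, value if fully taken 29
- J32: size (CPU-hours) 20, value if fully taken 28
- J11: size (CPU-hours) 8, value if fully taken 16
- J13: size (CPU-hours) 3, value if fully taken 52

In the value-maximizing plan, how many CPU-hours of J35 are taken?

Sort by value density: J13 52/3≈17.3, J11 16/8≈2, J35 30/16≈1.88, J3 29/17≈1.71, J32 28/20≈1.4.
Take all of J13 (3 CPU-hours, value 52) → 12 CPU-hours left.
J11: take in full, 8 CPU-hours for value 16 → 4 left.
4 CPU-hours left: a 4/16 share of J35 gives 30×4/16 = 7.5.

4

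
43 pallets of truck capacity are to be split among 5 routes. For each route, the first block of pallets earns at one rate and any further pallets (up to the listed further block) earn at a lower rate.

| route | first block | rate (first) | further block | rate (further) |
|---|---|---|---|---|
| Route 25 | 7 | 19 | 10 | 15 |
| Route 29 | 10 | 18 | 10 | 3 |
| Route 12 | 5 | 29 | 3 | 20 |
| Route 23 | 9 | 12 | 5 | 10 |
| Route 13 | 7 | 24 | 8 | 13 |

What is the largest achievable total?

849

Rank every tier by rate: Route 12/first 29 > Route 13/first 24 > Route 12/second 20 > Route 25/first 19 > Route 29/first 18 > Route 25/second 15 > Route 13/second 13 > Route 23/first 12 > Route 23/second 10 > Route 29/second 3.
Route 12/first (29): +5 → 38 left.
Route 13 first at 24: fill all 7 → 31 left.
Route 12 second at 20: fill all 3 → 28 left.
Route 25/first (19): +7 → 21 left.
Fill Route 29 first block (10 at 18) → 11 left.
Route 25/second (15): +10 → 1 left.
Route 13 second at 13: only 1 left, fill 1.
Total = 29×5 + 24×7 + 20×3 + 19×7 + 18×10 + 15×10 + 13×1 = 849.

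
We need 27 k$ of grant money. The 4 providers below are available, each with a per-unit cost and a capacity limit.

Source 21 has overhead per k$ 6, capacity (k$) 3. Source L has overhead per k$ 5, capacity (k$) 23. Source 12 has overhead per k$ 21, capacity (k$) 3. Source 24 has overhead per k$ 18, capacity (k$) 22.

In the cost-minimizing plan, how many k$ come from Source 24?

1

Use providers in increasing cost order.
Source L (5): use full 23 ; 4 k$ to go.
Source 21 (6): use full 3 ; 1 k$ to go.
Take 1 from Source 24 at 18 to finish.
Source 12: unused.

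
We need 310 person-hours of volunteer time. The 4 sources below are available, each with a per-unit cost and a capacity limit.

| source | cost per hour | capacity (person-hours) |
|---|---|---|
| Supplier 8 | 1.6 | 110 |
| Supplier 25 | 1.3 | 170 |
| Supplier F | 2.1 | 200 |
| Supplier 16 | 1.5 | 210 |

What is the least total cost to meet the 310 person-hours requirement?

Use sources in increasing cost order.
Take 170 from Supplier 25 at 1.3 ; need 140 more.
Supplier 16 at 1.5: take 140 of its 210 ; requirement met.
Supplier 8, Supplier F: unused.
Cost = 170×1.3 + 140×1.5 = 431.

431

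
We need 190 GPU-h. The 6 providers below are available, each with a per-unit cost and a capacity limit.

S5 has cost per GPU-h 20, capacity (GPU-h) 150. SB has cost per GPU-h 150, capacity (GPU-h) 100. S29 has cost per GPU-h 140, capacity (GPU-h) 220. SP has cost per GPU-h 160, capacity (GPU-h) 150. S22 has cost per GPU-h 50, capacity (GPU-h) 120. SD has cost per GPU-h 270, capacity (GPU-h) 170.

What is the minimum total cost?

Fill from the cheapest provider first.
Take 150 from S5 at 20 — need 40 more.
S22 at 50: take 40 of its 120 — requirement met.
S29, SB, SP, SD: unused.
Cost = 150×20 + 40×50 = 5000.

5000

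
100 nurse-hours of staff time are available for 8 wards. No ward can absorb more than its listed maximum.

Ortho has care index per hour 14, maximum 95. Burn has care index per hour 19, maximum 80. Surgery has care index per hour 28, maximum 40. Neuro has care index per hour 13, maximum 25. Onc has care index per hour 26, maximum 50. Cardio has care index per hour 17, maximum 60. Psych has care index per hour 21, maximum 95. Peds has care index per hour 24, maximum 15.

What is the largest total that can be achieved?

Rank by care index per hour: Surgery 28 > Onc 26 > Peds 24 > Psych 21 > Burn 19 > Cardio 17 > Ortho 14 > Neuro 13.
Give Surgery 40 to hit its cap of 40 — 60 left.
Onc: +50 to 50 (cap) — 10 left.
Only 10 left; Peds takes them to reach 10.
Total = 28×40 + 26×50 + 24×10 = 2660.

2660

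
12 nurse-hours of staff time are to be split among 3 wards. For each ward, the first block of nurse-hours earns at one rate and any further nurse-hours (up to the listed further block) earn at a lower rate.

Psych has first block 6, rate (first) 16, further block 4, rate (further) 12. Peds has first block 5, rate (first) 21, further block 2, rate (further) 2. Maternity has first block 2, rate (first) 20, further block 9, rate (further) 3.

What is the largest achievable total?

225

Treat each block as its own option and order by rate: Peds/first 21 > Maternity/first 20 > Psych/first 16 > Psych/second 12 > Maternity/second 3 > Peds/second 2.
Peds/first (21): +5 — 7 left.
Fill Maternity first block (2 at 20) — 5 left.
Psych first at 16: only 5 left, fill 5.
Total = 21×5 + 20×2 + 16×5 = 225.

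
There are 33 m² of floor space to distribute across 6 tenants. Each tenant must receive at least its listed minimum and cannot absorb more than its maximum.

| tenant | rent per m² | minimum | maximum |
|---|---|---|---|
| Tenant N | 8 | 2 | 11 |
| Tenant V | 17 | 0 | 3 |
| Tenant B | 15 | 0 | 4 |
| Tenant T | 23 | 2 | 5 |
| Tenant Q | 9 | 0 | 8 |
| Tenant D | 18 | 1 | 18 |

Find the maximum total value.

Meeting every minimum uses 2+0+0+2+0+1 = 5 m², leaving 28.
Rank by rent per m²: Tenant T 23 > Tenant D 18 > Tenant V 17 > Tenant B 15 > Tenant Q 9 > Tenant N 8.
Tenant T: +3 to 5 (cap) — 25 left.
Tenant D: +17 to 18 (cap) — 8 left.
Give Tenant V 3 more to hit its cap of 3 — 5 left.
Tenant B takes 4 more to reach its cap of 4 — 1 left.
Tenant Q: +1 (room for 8) → 1. Pool exhausted.
Total = 8×2 + 17×3 + 15×4 + 23×5 + 9×1 + 18×18 = 575.

575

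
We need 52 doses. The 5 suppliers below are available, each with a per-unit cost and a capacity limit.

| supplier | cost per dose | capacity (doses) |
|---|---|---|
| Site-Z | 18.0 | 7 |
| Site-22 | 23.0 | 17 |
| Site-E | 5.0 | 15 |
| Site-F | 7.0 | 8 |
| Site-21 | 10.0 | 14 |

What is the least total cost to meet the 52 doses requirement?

581

Cheapest first:
Site-E (5.0): use full 15 → 37 doses to go.
Site-F at 7.0: take all 8 doses → 29 still needed.
Site-21 at 10.0: take all 14 doses → 15 still needed.
Site-Z at 18.0: take all 7 doses → 8 still needed.
Take 8 from Site-22 at 23.0 to finish.
Cost = 15×5.0 + 8×7.0 + 14×10.0 + 7×18.0 + 8×23.0 = 581.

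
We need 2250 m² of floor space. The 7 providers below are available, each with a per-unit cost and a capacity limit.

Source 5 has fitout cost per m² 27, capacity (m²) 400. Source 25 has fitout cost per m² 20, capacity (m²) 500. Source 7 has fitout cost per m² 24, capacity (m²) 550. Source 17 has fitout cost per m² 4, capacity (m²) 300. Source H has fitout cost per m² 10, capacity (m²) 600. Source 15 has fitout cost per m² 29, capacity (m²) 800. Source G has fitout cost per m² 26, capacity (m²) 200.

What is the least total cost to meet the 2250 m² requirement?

Fill from the cheapest provider first.
Source 17 (4): use full 300 ; 1950 m² to go.
Source H (10): use full 600 ; 1350 m² to go.
Source 25 (20): use full 500 ; 850 m² to go.
Source 7 (24): use full 550 ; 300 m² to go.
Take 200 from Source G at 26 ; need 100 more.
Source 5 at 27: take 100 of its 400 ; requirement met.
Source 15: unused.
Cost = 300×4 + 600×10 + 500×20 + 550×24 + 200×26 + 100×27 = 38300.

38300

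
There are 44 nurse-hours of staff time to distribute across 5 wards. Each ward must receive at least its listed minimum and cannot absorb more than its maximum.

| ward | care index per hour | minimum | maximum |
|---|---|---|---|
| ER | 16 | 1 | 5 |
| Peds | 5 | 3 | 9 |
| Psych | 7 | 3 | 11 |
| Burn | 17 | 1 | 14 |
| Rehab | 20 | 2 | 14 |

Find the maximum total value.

Meeting every minimum uses 1+3+3+1+2 = 10 nurse-hours, leaving 34.
Highest care index per hour first: Rehab 20 > Burn 17 > ER 16 > Psych 7 > Peds 5.
Give Rehab 12 more to hit its cap of 14 — 22 left.
Give Burn 13 more to hit its cap of 14 — 9 left.
ER: +4 to 5 (cap) — 5 left.
Psych has room for 8 more but only 5 remain, so it gets 8.
Total = 16×5 + 5×3 + 7×8 + 17×14 + 20×14 = 669.

669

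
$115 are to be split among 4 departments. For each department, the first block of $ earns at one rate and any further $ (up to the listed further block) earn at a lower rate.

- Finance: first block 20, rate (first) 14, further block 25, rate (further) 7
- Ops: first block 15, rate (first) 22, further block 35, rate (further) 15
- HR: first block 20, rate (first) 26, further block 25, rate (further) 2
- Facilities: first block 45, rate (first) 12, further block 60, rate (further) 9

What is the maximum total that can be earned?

1955

Order all 8 blocks by rate: HR/first 26 > Ops/first 22 > Ops/second 15 > Finance/first 14 > Facilities/first 12 > Facilities/second 9 > Finance/second 7 > HR/second 2.
HR first at 26: fill all 20 → 95 left.
Ops/first (22): +15 → 80 left.
Ops/second (15): +35 → 45 left.
Finance first at 14: fill all 20 → 25 left.
25 remain; put them into Facilities first at 12.
Total = 26×20 + 22×15 + 15×35 + 14×20 + 12×25 = 1955.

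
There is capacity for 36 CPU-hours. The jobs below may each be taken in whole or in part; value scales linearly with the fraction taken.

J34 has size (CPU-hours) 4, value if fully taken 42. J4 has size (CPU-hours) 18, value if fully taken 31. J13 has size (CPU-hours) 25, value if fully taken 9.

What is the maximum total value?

Best value per unit of size first: J34 42/4≈10.5, J4 31/18≈1.72, J13 9/25≈0.36.
All 4 CPU-hours of J34 fit (value 42) ; 32 remain.
All 18 CPU-hours of J4 fit (value 31) ; 14 remain.
14 CPU-hours left: a 14/25 share of J13 gives 9×14/25 = 5.04.
Total value = 78.04.

78.04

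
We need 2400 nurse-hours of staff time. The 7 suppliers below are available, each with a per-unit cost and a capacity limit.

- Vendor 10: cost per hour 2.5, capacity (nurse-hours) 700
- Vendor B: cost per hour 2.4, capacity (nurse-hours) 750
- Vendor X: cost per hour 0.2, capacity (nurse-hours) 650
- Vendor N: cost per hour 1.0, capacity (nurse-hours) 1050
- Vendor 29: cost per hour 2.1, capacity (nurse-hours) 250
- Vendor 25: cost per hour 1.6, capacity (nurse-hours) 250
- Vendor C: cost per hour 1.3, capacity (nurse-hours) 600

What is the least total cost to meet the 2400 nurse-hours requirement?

2120

Cheapest first:
Vendor X at 0.2: take all 650 nurse-hours → 1750 still needed.
Vendor N (1.0): use full 1050 → 700 nurse-hours to go.
Vendor C (1.3): use full 600 → 100 nurse-hours to go.
Vendor 25 at 1.6: take 100 of its 250 → requirement met.
Vendor 29, Vendor B, Vendor 10: unused.
Cost = 650×0.2 + 1050×1.0 + 600×1.3 + 100×1.6 = 2120.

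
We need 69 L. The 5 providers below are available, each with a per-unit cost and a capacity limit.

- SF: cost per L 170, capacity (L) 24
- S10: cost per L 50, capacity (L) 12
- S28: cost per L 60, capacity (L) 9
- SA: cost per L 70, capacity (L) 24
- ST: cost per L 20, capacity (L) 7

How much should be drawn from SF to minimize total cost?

17

Use providers in increasing cost order.
Take 7 from ST at 20 → need 62 more.
S10 at 50: take all 12 L → 50 still needed.
S28 (60): use full 9 → 41 L to go.
SA (70): use full 24 → 17 L to go.
SF at 170: take 17 of its 24 → requirement met.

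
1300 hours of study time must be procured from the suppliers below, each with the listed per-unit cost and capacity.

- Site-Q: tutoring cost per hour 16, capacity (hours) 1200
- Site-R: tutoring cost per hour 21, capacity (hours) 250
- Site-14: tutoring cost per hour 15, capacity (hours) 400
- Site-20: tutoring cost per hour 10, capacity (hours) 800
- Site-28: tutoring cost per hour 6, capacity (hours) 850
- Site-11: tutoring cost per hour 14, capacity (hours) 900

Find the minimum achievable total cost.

9600

Use suppliers in increasing cost order.
Take 850 from Site-28 at 6 ; need 450 more.
Take 450 from Site-20 at 10 to finish.
Site-11, Site-14, Site-Q, Site-R: unused.
Cost = 850×6 + 450×10 = 9600.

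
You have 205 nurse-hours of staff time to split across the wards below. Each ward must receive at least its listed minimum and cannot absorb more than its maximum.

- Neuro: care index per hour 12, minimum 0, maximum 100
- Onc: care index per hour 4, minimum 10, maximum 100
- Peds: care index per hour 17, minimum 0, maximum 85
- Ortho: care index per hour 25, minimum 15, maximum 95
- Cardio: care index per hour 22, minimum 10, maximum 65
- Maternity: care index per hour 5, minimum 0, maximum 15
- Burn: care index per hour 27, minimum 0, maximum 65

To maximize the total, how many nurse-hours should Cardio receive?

Meeting every minimum uses 0+10+0+15+10+0+0 = 35 nurse-hours, leaving 170.
Order the wards by care index per hour: Burn 27 > Ortho 25 > Cardio 22 > Peds 17 > Neuro 12 > Maternity 5 > Onc 4.
Give Burn 65 more to hit its cap of 65 — 105 left.
Give Ortho 80 more to hit its cap of 95 — 25 left.
Cardio: +25 (room for 55) → 35. Pool exhausted.

35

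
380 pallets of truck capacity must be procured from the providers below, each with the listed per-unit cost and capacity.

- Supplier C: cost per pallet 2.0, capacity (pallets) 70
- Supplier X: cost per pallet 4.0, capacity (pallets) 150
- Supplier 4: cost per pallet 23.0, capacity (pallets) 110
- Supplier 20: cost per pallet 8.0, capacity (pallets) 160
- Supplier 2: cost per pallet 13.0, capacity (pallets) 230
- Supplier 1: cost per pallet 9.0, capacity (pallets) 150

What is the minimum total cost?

Use providers in increasing cost order.
Take 70 from Supplier C at 2.0 ; need 310 more.
Supplier X at 4.0: take all 150 pallets ; 160 still needed.
Take 160 from Supplier 20 at 8.0 ; need 0 more.
Supplier 1, Supplier 2, Supplier 4: unused.
Cost = 70×2.0 + 150×4.0 + 160×8.0 = 2020.

2020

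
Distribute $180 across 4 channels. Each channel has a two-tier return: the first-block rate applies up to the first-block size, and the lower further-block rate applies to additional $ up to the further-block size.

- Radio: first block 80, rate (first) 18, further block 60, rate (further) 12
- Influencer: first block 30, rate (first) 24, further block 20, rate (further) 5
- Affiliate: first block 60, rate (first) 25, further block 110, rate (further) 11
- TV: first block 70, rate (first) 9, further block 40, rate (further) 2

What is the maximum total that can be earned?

3780

Treat each block as its own option and order by rate: Affiliate/first 25 > Influencer/first 24 > Radio/first 18 > Radio/second 12 > Affiliate/second 11 > TV/first 9 > Influencer/second 5 > TV/second 2.
Fill Affiliate first block (60 at 25) → 120 left.
Fill Influencer first block (30 at 24) → 90 left.
Fill Radio first block (80 at 18) → 10 left.
Radio/second: +10 of 60 at 12; pool empty.
Total = 25×60 + 24×30 + 18×80 + 12×10 = 3780.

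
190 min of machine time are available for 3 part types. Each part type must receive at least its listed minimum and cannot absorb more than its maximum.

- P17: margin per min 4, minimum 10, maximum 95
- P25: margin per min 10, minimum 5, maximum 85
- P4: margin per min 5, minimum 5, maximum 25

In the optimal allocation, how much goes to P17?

Meeting every minimum uses 10+5+5 = 20 min, leaving 170.
Rank by margin per min: P25 10 > P4 5 > P17 4.
P25: +80 to 85 (cap) ; 90 left.
P4 takes 20 more to reach its cap of 25 ; 70 left.
P17: +70 (room for 85) → 80. Pool exhausted.

80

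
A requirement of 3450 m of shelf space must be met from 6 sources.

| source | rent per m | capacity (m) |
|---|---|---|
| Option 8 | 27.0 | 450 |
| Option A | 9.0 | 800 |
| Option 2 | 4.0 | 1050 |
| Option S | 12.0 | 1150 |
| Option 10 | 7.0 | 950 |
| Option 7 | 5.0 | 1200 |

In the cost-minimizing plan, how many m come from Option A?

250

Use sources in increasing cost order.
Take 1050 from Option 2 at 4.0 ; need 2400 more.
Option 7 (5.0): use full 1200 ; 1200 m to go.
Take 950 from Option 10 at 7.0 ; need 250 more.
Option A at 9.0: take 250 of its 800 ; requirement met.
Option S, Option 8: unused.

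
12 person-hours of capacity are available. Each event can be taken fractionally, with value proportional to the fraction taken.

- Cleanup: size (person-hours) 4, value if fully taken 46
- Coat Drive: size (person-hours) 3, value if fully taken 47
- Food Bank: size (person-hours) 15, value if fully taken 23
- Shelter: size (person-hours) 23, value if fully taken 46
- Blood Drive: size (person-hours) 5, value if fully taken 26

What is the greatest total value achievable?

Rank by value-to-size ratio: Coat Drive 47/3≈15.7, Cleanup 46/4≈11.5, Blood Drive 26/5≈5.2, Shelter 46/23≈2, Food Bank 23/15≈1.53.
Take all of Coat Drive (3 person-hours, value 47) → 9 person-hours left.
Cleanup: take in full, 4 person-hours for value 46 → 5 left.
Take all of Blood Drive (5 person-hours, value 26) → 0 person-hours left.
Total value = 119.

119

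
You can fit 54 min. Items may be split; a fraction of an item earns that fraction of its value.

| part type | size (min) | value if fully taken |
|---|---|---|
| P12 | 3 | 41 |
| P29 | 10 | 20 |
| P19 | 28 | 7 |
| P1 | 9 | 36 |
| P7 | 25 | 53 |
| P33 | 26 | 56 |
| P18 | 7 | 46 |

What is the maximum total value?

198.08

Sort by value density: P12 41/3≈13.7, P18 46/7≈6.57, P1 36/9≈4, P33 56/26≈2.15, P7 53/25≈2.12, P29 20/10≈2, P19 7/28≈0.25.
All 3 min of P12 fit (value 41) → 51 remain.
Take all of P18 (7 min, value 46) → 44 min left.
Take all of P1 (9 min, value 36) → 35 min left.
P33: take in full, 26 min for value 56 → 9 left.
Only 9 min remain; take 9/25 of P7 for value 53×9/25 = 19.08.
Total value = 198.08.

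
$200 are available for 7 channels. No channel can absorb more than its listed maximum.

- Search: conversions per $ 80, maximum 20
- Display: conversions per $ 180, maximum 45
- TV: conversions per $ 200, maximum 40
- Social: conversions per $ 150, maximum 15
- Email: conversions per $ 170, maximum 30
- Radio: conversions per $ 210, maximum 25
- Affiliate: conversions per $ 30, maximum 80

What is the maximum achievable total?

Order the channels by conversions per $: Radio 210 > TV 200 > Display 180 > Email 170 > Social 150 > Search 80 > Affiliate 30.
Radio takes 25 to reach its cap of 25 → 175 left.
TV: +40 to 40 (cap) → 135 left.
Give Display 45 to hit its cap of 45 → 90 left.
Email takes 30 to reach its cap of 30 → 60 left.
Social: +15 to 15 (cap) → 45 left.
Search takes 20 to reach its cap of 20 → 25 left.
Only 25 left; Affiliate takes them to reach 25.
Total = 80×20 + 180×45 + 200×40 + 150×15 + 170×30 + 210×25 + 30×25 = 31050.

31050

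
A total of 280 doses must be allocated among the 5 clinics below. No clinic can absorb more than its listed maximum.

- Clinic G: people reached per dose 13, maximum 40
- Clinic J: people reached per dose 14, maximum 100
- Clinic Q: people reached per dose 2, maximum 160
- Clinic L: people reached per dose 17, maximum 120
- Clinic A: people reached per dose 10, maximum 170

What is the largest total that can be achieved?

Highest people reached per dose first: Clinic L 17 > Clinic J 14 > Clinic G 13 > Clinic A 10 > Clinic Q 2.
Give Clinic L 120 to hit its cap of 120 → 160 left.
Clinic J: +100 to 100 (cap) → 60 left.
Clinic G takes 40 to reach its cap of 40 → 20 left.
Only 20 left; Clinic A takes them to reach 20.
Total = 13×40 + 14×100 + 17×120 + 10×20 = 4160.

4160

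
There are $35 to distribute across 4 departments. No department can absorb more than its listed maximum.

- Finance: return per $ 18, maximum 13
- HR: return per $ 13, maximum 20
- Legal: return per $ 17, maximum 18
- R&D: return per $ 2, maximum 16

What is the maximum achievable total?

Highest return per $ first: Finance 18 > Legal 17 > HR 13 > R&D 2.
Finance: +13 to 13 (cap) ; 22 left.
Legal takes 18 to reach its cap of 18 ; 4 left.
HR: +4 (room for 20) → 4. Pool exhausted.
Total = 18×13 + 13×4 + 17×18 = 592.

592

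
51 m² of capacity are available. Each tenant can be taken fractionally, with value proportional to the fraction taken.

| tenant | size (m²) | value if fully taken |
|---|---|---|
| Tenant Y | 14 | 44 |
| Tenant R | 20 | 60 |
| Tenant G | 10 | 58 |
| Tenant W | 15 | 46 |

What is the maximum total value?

184

Rank by value-to-size ratio: Tenant G 58/10≈5.8, Tenant Y 44/14≈3.14, Tenant W 46/15≈3.07, Tenant R 60/20≈3.
All 10 m² of Tenant G fit (value 58) ; 41 remain.
Tenant Y: take in full, 14 m² for value 44 ; 27 left.
All 15 m² of Tenant W fit (value 46) ; 12 remain.
12 m² left: a 12/20 share of Tenant R gives 60×12/20 = 36.
Total value = 184.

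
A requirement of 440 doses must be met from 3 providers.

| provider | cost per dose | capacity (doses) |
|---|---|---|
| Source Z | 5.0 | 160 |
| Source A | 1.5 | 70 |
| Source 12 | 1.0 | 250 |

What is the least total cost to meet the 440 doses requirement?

Use providers in increasing cost order.
Source 12 (1.0): use full 250 ; 190 doses to go.
Source A (1.5): use full 70 ; 120 doses to go.
Source Z at 5.0: take 120 of its 160 ; requirement met.
Cost = 250×1.0 + 70×1.5 + 120×5.0 = 955.

955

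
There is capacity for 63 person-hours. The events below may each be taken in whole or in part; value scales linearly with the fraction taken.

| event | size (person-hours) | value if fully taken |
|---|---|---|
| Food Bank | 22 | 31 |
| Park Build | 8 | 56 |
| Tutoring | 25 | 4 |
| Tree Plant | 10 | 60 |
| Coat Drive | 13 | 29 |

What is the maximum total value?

Rank by value-to-size ratio: Park Build 56/8≈7, Tree Plant 60/10≈6, Coat Drive 29/13≈2.23, Food Bank 31/22≈1.41, Tutoring 4/25≈0.16.
All 8 person-hours of Park Build fit (value 56) ; 55 remain.
Tree Plant: take in full, 10 person-hours for value 60 ; 45 left.
Take all of Coat Drive (13 person-hours, value 29) ; 32 person-hours left.
Take all of Food Bank (22 person-hours, value 31) ; 10 person-hours left.
10 person-hours left: a 10/25 share of Tutoring gives 4×10/25 = 1.6.
Total value = 177.6.

177.6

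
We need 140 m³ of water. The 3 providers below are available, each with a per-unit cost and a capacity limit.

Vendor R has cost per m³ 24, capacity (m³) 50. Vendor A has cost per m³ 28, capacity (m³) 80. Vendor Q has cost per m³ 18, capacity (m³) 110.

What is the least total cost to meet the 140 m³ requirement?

Cheapest first:
Take 110 from Vendor Q at 18 — need 30 more.
Vendor R at 24: take 30 of its 50 — requirement met.
Vendor A: unused.
Cost = 110×18 + 30×24 = 2700.

2700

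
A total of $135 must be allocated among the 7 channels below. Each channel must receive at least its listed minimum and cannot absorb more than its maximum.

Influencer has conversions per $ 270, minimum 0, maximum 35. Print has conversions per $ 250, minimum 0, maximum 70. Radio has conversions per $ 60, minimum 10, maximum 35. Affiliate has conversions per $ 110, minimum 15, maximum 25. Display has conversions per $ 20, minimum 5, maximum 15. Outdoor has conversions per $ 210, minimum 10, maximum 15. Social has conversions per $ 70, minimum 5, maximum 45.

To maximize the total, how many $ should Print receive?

Meeting every minimum uses 0+0+10+15+5+10+5 = 45 $, leaving 90.
Highest conversions per $ first: Influencer 270 > Print 250 > Outdoor 210 > Affiliate 110 > Social 70 > Radio 60 > Display 20.
Influencer: +35 to 35 (cap) — 55 left.
Print has room for 70 more but only 55 remain, so it gets 55.

55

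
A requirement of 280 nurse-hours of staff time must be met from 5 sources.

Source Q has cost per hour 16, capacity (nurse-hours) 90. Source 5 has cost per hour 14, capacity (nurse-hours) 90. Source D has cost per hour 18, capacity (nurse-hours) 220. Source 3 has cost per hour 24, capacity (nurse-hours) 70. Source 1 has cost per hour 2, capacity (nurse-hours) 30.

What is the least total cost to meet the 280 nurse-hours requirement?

Use sources in increasing cost order.
Take 30 from Source 1 at 2 — need 250 more.
Take 90 from Source 5 at 14 — need 160 more.
Source Q at 16: take all 90 nurse-hours — 70 still needed.
Source D at 18: take 70 of its 220 — requirement met.
Source 3: unused.
Cost = 30×2 + 90×14 + 90×16 + 70×18 = 4020.

4020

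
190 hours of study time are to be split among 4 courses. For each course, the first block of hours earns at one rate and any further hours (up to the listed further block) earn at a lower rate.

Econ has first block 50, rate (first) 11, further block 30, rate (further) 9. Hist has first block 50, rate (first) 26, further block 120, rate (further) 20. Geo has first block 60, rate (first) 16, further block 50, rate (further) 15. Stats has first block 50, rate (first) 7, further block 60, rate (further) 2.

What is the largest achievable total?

Order all 8 blocks by rate: Hist/T1 26 > Hist/T2 20 > Geo/T1 16 > Geo/T2 15 > Econ/T1 11 > Econ/T2 9 > Stats/T1 7 > Stats/T2 2.
Fill Hist T1 block (50 at 26) → 140 left.
Hist T2 at 20: fill all 120 → 20 left.
Geo T1 at 16: only 20 left, fill 20.
Total = 26×50 + 20×120 + 16×20 = 4020.

4020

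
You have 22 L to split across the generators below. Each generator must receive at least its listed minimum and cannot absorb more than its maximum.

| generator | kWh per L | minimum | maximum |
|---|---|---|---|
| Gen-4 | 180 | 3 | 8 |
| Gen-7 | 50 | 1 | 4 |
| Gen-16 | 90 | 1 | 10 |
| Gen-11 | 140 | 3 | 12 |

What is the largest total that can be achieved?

3260

Meeting every minimum uses 3+1+1+3 = 8 L, leaving 14.
Rank by kWh per L: Gen-4 180 > Gen-11 140 > Gen-16 90 > Gen-7 50.
Gen-4 takes 5 more to reach its cap of 8 → 9 left.
Give Gen-11 9 more to hit its cap of 12 → 0 left.
Total = 180×8 + 50×1 + 90×1 + 140×12 = 3260.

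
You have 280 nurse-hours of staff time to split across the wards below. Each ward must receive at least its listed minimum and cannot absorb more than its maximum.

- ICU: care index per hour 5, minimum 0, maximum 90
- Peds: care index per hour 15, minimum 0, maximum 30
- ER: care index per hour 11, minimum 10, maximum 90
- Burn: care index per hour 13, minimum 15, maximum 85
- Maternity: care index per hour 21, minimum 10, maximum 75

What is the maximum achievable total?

4120

Meeting every minimum uses 0+0+10+15+10 = 35 nurse-hours, leaving 245.
Order the wards by care index per hour: Maternity 21 > Peds 15 > Burn 13 > ER 11 > ICU 5.
Maternity takes 65 more to reach its cap of 75 — 180 left.
Peds takes 30 more to reach its cap of 30 — 150 left.
Give Burn 70 more to hit its cap of 85 — 80 left.
ER: +80 to 90 (cap) — 0 left.
Total = 15×30 + 11×90 + 13×85 + 21×75 = 4120.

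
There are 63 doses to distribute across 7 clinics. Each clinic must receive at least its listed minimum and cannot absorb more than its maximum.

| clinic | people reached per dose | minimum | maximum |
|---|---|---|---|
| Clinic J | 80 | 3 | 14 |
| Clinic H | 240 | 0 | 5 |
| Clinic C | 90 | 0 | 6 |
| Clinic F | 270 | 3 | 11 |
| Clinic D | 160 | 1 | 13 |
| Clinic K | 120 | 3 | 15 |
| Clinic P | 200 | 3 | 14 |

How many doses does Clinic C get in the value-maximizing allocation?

Meeting every minimum uses 3+0+0+3+1+3+3 = 13 doses, leaving 50.
Rank by people reached per dose: Clinic F 270 > Clinic H 240 > Clinic P 200 > Clinic D 160 > Clinic K 120 > Clinic C 90 > Clinic J 80.
Clinic F: +8 to 11 (cap) → 42 left.
Clinic H takes 5 more to reach its cap of 5 → 37 left.
Give Clinic P 11 more to hit its cap of 14 → 26 left.
Give Clinic D 12 more to hit its cap of 13 → 14 left.
Give Clinic K 12 more to hit its cap of 15 → 2 left.
Only 2 left; Clinic C takes them to reach 2.

2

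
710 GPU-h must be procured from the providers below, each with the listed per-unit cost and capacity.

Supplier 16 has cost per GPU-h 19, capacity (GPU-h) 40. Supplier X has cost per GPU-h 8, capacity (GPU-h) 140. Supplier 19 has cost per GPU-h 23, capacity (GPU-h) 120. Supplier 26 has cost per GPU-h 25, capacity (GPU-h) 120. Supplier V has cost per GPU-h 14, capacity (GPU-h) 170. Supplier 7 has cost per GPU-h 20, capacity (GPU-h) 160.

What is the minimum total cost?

Cheapest first:
Supplier X at 8: take all 140 GPU-h ; 570 still needed.
Take 170 from Supplier V at 14 ; need 400 more.
Take 40 from Supplier 16 at 19 ; need 360 more.
Take 160 from Supplier 7 at 20 ; need 200 more.
Supplier 19 at 23: take all 120 GPU-h ; 80 still needed.
Take 80 from Supplier 26 at 25 to finish.
Cost = 140×8 + 170×14 + 40×19 + 160×20 + 120×23 + 80×25 = 12220.

12220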